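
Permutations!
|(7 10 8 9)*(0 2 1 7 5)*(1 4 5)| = |(0 2 4 5)(1 7 10 8 9)| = 20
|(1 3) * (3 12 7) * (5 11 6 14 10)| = 20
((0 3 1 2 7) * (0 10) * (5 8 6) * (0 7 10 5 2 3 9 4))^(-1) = (0 4 9)(1 3)(2 6 8 5 7 10)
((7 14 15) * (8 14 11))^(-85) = ((7 11 8 14 15))^(-85) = (15)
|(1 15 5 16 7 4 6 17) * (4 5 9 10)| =21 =|(1 15 9 10 4 6 17)(5 16 7)|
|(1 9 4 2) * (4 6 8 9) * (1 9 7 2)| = 10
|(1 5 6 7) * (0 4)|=4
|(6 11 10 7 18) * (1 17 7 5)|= 8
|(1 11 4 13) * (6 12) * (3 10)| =4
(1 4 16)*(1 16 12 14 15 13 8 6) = (16)(1 4 12 14 15 13 8 6) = [0, 4, 2, 3, 12, 5, 1, 7, 6, 9, 10, 11, 14, 8, 15, 13, 16]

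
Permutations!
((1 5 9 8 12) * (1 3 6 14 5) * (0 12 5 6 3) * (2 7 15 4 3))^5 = (15)(0 12)(5 8 9)(6 14)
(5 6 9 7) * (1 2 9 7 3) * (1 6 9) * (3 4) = [0, 2, 1, 6, 3, 9, 7, 5, 8, 4] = (1 2)(3 6 7 5 9 4)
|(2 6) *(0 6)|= |(0 6 2)|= 3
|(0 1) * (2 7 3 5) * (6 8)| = 4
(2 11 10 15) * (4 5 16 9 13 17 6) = (2 11 10 15)(4 5 16 9 13 17 6) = [0, 1, 11, 3, 5, 16, 4, 7, 8, 13, 15, 10, 12, 17, 14, 2, 9, 6]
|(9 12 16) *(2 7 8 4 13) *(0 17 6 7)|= 24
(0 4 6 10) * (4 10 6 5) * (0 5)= (0 10 5 4)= [10, 1, 2, 3, 0, 4, 6, 7, 8, 9, 5]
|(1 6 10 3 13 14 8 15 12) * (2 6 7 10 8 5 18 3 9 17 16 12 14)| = 63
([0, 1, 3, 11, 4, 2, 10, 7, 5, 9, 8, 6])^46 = (2 10 3 8 11 5 6)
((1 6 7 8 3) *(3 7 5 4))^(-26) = (8)(1 3 4 5 6)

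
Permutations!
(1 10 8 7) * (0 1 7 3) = (0 1 10 8 3) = [1, 10, 2, 0, 4, 5, 6, 7, 3, 9, 8]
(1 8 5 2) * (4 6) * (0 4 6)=[4, 8, 1, 3, 0, 2, 6, 7, 5]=(0 4)(1 8 5 2)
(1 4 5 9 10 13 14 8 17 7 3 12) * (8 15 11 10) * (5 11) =[0, 4, 2, 12, 11, 9, 6, 3, 17, 8, 13, 10, 1, 14, 15, 5, 16, 7] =(1 4 11 10 13 14 15 5 9 8 17 7 3 12)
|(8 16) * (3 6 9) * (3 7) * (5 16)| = |(3 6 9 7)(5 16 8)| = 12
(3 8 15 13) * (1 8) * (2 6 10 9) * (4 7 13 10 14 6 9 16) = (1 8 15 10 16 4 7 13 3)(2 9)(6 14) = [0, 8, 9, 1, 7, 5, 14, 13, 15, 2, 16, 11, 12, 3, 6, 10, 4]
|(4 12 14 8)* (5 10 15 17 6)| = |(4 12 14 8)(5 10 15 17 6)| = 20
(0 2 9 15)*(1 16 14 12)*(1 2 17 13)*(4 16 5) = (0 17 13 1 5 4 16 14 12 2 9 15) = [17, 5, 9, 3, 16, 4, 6, 7, 8, 15, 10, 11, 2, 1, 12, 0, 14, 13]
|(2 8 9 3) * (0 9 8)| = 4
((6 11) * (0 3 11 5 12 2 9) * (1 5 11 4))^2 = ((0 3 4 1 5 12 2 9)(6 11))^2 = (0 4 5 2)(1 12 9 3)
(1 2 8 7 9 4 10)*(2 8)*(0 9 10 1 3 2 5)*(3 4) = (0 9 3 2 5)(1 8 7 10 4) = [9, 8, 5, 2, 1, 0, 6, 10, 7, 3, 4]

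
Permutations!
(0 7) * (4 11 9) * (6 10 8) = (0 7)(4 11 9)(6 10 8) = [7, 1, 2, 3, 11, 5, 10, 0, 6, 4, 8, 9]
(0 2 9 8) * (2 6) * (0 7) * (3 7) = (0 6 2 9 8 3 7) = [6, 1, 9, 7, 4, 5, 2, 0, 3, 8]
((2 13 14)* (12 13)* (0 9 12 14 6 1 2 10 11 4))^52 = ((0 9 12 13 6 1 2 14 10 11 4))^52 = (0 10 1 12 4 14 6 9 11 2 13)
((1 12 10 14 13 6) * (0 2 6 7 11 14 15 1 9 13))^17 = ((0 2 6 9 13 7 11 14)(1 12 10 15))^17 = (0 2 6 9 13 7 11 14)(1 12 10 15)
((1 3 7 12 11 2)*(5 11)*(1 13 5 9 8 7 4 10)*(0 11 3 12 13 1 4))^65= (0 3 5 13 7 8 9 12 1 2 11)(4 10)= ((0 11 2 1 12 9 8 7 13 5 3)(4 10))^65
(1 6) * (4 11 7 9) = (1 6)(4 11 7 9) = [0, 6, 2, 3, 11, 5, 1, 9, 8, 4, 10, 7]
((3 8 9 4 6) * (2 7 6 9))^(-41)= (2 8 3 6 7)(4 9)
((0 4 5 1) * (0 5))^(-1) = ((0 4)(1 5))^(-1) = (0 4)(1 5)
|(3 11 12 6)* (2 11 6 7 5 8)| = |(2 11 12 7 5 8)(3 6)| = 6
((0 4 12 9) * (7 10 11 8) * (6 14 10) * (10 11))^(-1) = (0 9 12 4)(6 7 8 11 14)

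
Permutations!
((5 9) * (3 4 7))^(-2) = ((3 4 7)(5 9))^(-2) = (9)(3 4 7)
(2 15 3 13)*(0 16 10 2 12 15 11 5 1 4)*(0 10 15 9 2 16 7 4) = [7, 0, 11, 13, 10, 1, 6, 4, 8, 2, 16, 5, 9, 12, 14, 3, 15] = (0 7 4 10 16 15 3 13 12 9 2 11 5 1)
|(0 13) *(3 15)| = |(0 13)(3 15)| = 2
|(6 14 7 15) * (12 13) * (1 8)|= |(1 8)(6 14 7 15)(12 13)|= 4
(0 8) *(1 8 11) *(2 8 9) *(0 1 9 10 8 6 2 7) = (0 11 9 7)(1 10 8)(2 6) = [11, 10, 6, 3, 4, 5, 2, 0, 1, 7, 8, 9]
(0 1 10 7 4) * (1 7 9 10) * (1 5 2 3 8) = (0 7 4)(1 5 2 3 8)(9 10) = [7, 5, 3, 8, 0, 2, 6, 4, 1, 10, 9]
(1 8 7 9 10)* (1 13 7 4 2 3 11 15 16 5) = (1 8 4 2 3 11 15 16 5)(7 9 10 13) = [0, 8, 3, 11, 2, 1, 6, 9, 4, 10, 13, 15, 12, 7, 14, 16, 5]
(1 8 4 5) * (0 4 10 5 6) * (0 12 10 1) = [4, 8, 2, 3, 6, 0, 12, 7, 1, 9, 5, 11, 10] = (0 4 6 12 10 5)(1 8)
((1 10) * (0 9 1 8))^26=(0 9 1 10 8)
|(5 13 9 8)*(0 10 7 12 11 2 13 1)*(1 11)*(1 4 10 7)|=|(0 7 12 4 10 1)(2 13 9 8 5 11)|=6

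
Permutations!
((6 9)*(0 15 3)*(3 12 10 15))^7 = ((0 3)(6 9)(10 15 12))^7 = (0 3)(6 9)(10 15 12)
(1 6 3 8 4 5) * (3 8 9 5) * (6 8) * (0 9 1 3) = [9, 8, 2, 1, 0, 3, 6, 7, 4, 5] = (0 9 5 3 1 8 4)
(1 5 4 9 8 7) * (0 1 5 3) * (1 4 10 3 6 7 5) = (0 4 9 8 5 10 3)(1 6 7) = [4, 6, 2, 0, 9, 10, 7, 1, 5, 8, 3]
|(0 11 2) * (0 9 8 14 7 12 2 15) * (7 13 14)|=30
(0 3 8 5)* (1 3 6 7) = (0 6 7 1 3 8 5) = [6, 3, 2, 8, 4, 0, 7, 1, 5]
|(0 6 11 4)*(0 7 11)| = 6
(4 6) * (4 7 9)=(4 6 7 9)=[0, 1, 2, 3, 6, 5, 7, 9, 8, 4]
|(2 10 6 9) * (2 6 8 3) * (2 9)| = 6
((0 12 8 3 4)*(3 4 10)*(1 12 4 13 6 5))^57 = ((0 4)(1 12 8 13 6 5)(3 10))^57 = (0 4)(1 13)(3 10)(5 8)(6 12)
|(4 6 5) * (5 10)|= |(4 6 10 5)|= 4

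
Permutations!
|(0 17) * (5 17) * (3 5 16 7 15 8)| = |(0 16 7 15 8 3 5 17)| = 8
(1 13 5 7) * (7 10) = (1 13 5 10 7) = [0, 13, 2, 3, 4, 10, 6, 1, 8, 9, 7, 11, 12, 5]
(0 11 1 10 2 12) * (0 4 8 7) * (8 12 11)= [8, 10, 11, 3, 12, 5, 6, 0, 7, 9, 2, 1, 4]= (0 8 7)(1 10 2 11)(4 12)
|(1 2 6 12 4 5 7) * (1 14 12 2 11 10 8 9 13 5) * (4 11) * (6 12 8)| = |(1 4)(2 12 11 10 6)(5 7 14 8 9 13)| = 30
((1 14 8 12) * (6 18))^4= (18)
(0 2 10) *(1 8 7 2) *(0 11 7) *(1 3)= (0 3 1 8)(2 10 11 7)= [3, 8, 10, 1, 4, 5, 6, 2, 0, 9, 11, 7]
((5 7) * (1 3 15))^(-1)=(1 15 3)(5 7)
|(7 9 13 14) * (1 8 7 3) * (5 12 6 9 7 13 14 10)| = 10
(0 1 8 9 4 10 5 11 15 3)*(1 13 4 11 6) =[13, 8, 2, 0, 10, 6, 1, 7, 9, 11, 5, 15, 12, 4, 14, 3] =(0 13 4 10 5 6 1 8 9 11 15 3)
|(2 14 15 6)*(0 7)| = |(0 7)(2 14 15 6)| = 4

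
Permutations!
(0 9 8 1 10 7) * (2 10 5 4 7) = [9, 5, 10, 3, 7, 4, 6, 0, 1, 8, 2] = (0 9 8 1 5 4 7)(2 10)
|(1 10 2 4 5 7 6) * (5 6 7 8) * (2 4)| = |(1 10 4 6)(5 8)| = 4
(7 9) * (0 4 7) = (0 4 7 9) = [4, 1, 2, 3, 7, 5, 6, 9, 8, 0]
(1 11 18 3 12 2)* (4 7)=(1 11 18 3 12 2)(4 7)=[0, 11, 1, 12, 7, 5, 6, 4, 8, 9, 10, 18, 2, 13, 14, 15, 16, 17, 3]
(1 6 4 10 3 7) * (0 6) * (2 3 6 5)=(0 5 2 3 7 1)(4 10 6)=[5, 0, 3, 7, 10, 2, 4, 1, 8, 9, 6]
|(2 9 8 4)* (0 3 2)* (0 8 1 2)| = 6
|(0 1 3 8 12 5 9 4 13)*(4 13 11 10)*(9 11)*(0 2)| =|(0 1 3 8 12 5 11 10 4 9 13 2)| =12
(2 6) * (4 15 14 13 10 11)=(2 6)(4 15 14 13 10 11)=[0, 1, 6, 3, 15, 5, 2, 7, 8, 9, 11, 4, 12, 10, 13, 14]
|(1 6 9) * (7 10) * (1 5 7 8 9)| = 10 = |(1 6)(5 7 10 8 9)|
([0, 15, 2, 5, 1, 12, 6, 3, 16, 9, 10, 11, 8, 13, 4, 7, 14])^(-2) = [0, 14, 2, 15, 16, 7, 6, 1, 5, 9, 10, 11, 3, 13, 8, 4, 12]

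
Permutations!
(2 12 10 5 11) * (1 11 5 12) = (1 11 2)(10 12) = [0, 11, 1, 3, 4, 5, 6, 7, 8, 9, 12, 2, 10]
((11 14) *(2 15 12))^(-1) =(2 12 15)(11 14)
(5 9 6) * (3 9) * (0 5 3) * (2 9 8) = (0 5)(2 9 6 3 8) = [5, 1, 9, 8, 4, 0, 3, 7, 2, 6]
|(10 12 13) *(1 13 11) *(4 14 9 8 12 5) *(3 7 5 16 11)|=|(1 13 10 16 11)(3 7 5 4 14 9 8 12)|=40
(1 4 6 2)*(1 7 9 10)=[0, 4, 7, 3, 6, 5, 2, 9, 8, 10, 1]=(1 4 6 2 7 9 10)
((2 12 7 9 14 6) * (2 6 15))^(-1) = ((2 12 7 9 14 15))^(-1) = (2 15 14 9 7 12)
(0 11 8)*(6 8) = [11, 1, 2, 3, 4, 5, 8, 7, 0, 9, 10, 6] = (0 11 6 8)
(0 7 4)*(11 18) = (0 7 4)(11 18) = [7, 1, 2, 3, 0, 5, 6, 4, 8, 9, 10, 18, 12, 13, 14, 15, 16, 17, 11]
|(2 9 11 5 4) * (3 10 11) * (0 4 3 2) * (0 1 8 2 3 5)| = |(0 4 1 8 2 9 3 10 11)| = 9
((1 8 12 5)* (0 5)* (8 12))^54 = ((0 5 1 12))^54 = (0 1)(5 12)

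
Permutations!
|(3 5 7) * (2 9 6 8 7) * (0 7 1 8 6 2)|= |(0 7 3 5)(1 8)(2 9)|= 4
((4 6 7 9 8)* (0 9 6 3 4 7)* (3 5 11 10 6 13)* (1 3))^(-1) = ((0 9 8 7 13 1 3 4 5 11 10 6))^(-1) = (0 6 10 11 5 4 3 1 13 7 8 9)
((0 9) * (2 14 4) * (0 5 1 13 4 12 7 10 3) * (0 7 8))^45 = ((0 9 5 1 13 4 2 14 12 8)(3 7 10))^45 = (0 4)(1 12)(2 9)(5 14)(8 13)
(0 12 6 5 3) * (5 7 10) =(0 12 6 7 10 5 3) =[12, 1, 2, 0, 4, 3, 7, 10, 8, 9, 5, 11, 6]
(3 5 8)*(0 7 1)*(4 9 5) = [7, 0, 2, 4, 9, 8, 6, 1, 3, 5] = (0 7 1)(3 4 9 5 8)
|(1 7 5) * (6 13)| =|(1 7 5)(6 13)| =6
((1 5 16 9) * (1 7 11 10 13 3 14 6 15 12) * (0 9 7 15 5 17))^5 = (0 17 1 12 15 9)(3 7 14 11 6 10 5 13 16)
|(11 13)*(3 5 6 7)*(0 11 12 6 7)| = |(0 11 13 12 6)(3 5 7)| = 15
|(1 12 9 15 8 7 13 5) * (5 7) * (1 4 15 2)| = 4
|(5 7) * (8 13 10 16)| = 4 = |(5 7)(8 13 10 16)|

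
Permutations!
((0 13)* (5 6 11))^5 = ((0 13)(5 6 11))^5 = (0 13)(5 11 6)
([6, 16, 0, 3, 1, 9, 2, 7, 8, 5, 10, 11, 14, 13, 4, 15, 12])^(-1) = (0 2 6)(1 4 14 12 16)(5 9)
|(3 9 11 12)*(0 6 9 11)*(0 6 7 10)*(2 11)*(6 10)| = |(0 7 6 9 10)(2 11 12 3)| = 20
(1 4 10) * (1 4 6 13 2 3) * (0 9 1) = [9, 6, 3, 0, 10, 5, 13, 7, 8, 1, 4, 11, 12, 2] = (0 9 1 6 13 2 3)(4 10)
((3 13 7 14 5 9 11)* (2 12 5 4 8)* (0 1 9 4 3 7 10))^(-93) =(0 3 11)(1 13 7)(2 5 8 12 4)(9 10 14)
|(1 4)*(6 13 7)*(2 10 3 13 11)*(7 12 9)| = |(1 4)(2 10 3 13 12 9 7 6 11)| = 18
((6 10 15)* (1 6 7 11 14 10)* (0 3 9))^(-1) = (0 9 3)(1 6)(7 15 10 14 11)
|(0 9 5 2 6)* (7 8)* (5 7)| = 7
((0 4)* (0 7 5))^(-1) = (0 5 7 4)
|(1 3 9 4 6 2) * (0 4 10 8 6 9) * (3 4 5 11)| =|(0 5 11 3)(1 4 9 10 8 6 2)| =28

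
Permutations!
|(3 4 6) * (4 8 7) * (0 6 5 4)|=10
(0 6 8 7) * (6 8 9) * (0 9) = (0 8 7 9 6) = [8, 1, 2, 3, 4, 5, 0, 9, 7, 6]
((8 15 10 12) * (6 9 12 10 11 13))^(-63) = (15)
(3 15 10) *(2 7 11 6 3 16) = (2 7 11 6 3 15 10 16) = [0, 1, 7, 15, 4, 5, 3, 11, 8, 9, 16, 6, 12, 13, 14, 10, 2]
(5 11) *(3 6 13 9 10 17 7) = (3 6 13 9 10 17 7)(5 11) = [0, 1, 2, 6, 4, 11, 13, 3, 8, 10, 17, 5, 12, 9, 14, 15, 16, 7]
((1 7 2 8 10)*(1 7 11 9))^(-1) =(1 9 11)(2 7 10 8)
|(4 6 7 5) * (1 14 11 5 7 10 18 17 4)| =20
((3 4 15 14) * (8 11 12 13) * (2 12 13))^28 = (15)(8 11 13)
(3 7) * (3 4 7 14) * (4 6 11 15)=(3 14)(4 7 6 11 15)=[0, 1, 2, 14, 7, 5, 11, 6, 8, 9, 10, 15, 12, 13, 3, 4]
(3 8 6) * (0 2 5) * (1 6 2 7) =(0 7 1 6 3 8 2 5) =[7, 6, 5, 8, 4, 0, 3, 1, 2]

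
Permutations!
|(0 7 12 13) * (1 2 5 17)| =4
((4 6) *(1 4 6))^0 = (6)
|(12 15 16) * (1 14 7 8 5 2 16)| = 9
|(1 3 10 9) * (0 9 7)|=|(0 9 1 3 10 7)|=6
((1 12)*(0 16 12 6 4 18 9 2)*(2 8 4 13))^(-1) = (0 2 13 6 1 12 16)(4 8 9 18)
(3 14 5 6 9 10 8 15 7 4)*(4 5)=(3 14 4)(5 6 9 10 8 15 7)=[0, 1, 2, 14, 3, 6, 9, 5, 15, 10, 8, 11, 12, 13, 4, 7]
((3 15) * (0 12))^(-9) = ((0 12)(3 15))^(-9) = (0 12)(3 15)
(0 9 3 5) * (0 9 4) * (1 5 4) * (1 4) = [4, 5, 2, 1, 0, 9, 6, 7, 8, 3] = (0 4)(1 5 9 3)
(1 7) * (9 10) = [0, 7, 2, 3, 4, 5, 6, 1, 8, 10, 9] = (1 7)(9 10)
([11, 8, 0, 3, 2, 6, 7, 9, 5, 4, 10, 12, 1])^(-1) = (0 2 4 9 7 6 5 8 1 12 11)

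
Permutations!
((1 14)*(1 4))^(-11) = (1 14 4)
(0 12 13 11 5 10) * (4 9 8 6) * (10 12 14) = [14, 1, 2, 3, 9, 12, 4, 7, 6, 8, 0, 5, 13, 11, 10] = (0 14 10)(4 9 8 6)(5 12 13 11)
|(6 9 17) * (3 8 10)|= |(3 8 10)(6 9 17)|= 3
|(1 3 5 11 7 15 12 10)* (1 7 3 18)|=12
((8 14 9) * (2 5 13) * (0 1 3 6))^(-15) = (14)(0 1 3 6)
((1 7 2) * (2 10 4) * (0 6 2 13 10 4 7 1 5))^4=(13)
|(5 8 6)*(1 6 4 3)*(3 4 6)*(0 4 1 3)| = 3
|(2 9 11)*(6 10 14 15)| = |(2 9 11)(6 10 14 15)| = 12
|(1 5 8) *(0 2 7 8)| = 6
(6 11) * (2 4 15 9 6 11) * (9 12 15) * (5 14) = (2 4 9 6)(5 14)(12 15) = [0, 1, 4, 3, 9, 14, 2, 7, 8, 6, 10, 11, 15, 13, 5, 12]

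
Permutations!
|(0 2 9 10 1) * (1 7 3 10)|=|(0 2 9 1)(3 10 7)|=12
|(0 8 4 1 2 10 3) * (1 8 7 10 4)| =4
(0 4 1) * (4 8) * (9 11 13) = (0 8 4 1)(9 11 13) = [8, 0, 2, 3, 1, 5, 6, 7, 4, 11, 10, 13, 12, 9]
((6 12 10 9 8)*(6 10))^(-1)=((6 12)(8 10 9))^(-1)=(6 12)(8 9 10)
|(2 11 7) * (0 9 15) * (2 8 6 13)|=6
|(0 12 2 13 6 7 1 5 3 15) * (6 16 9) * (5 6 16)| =|(0 12 2 13 5 3 15)(1 6 7)(9 16)| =42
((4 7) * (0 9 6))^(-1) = (0 6 9)(4 7)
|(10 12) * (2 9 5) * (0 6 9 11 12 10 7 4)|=|(0 6 9 5 2 11 12 7 4)|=9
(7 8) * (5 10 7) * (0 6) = (0 6)(5 10 7 8) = [6, 1, 2, 3, 4, 10, 0, 8, 5, 9, 7]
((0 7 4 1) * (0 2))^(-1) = (0 2 1 4 7)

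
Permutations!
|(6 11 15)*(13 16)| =6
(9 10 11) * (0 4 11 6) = (0 4 11 9 10 6) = [4, 1, 2, 3, 11, 5, 0, 7, 8, 10, 6, 9]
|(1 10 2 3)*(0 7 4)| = 12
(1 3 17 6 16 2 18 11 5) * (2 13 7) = [0, 3, 18, 17, 4, 1, 16, 2, 8, 9, 10, 5, 12, 7, 14, 15, 13, 6, 11] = (1 3 17 6 16 13 7 2 18 11 5)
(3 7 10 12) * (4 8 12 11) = (3 7 10 11 4 8 12) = [0, 1, 2, 7, 8, 5, 6, 10, 12, 9, 11, 4, 3]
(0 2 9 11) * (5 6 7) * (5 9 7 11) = (0 2 7 9 5 6 11) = [2, 1, 7, 3, 4, 6, 11, 9, 8, 5, 10, 0]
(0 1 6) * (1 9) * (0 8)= (0 9 1 6 8)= [9, 6, 2, 3, 4, 5, 8, 7, 0, 1]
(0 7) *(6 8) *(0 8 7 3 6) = (0 3 6 7 8) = [3, 1, 2, 6, 4, 5, 7, 8, 0]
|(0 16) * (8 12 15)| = |(0 16)(8 12 15)| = 6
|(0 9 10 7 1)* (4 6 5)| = |(0 9 10 7 1)(4 6 5)| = 15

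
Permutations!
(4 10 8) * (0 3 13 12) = (0 3 13 12)(4 10 8) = [3, 1, 2, 13, 10, 5, 6, 7, 4, 9, 8, 11, 0, 12]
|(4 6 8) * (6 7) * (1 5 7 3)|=7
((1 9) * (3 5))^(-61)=((1 9)(3 5))^(-61)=(1 9)(3 5)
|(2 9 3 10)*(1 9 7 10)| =|(1 9 3)(2 7 10)| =3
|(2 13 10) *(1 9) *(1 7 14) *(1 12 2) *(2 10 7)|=8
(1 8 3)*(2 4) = (1 8 3)(2 4) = [0, 8, 4, 1, 2, 5, 6, 7, 3]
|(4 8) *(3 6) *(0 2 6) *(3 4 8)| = 5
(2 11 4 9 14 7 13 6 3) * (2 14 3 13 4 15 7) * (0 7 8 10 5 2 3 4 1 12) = (0 7 1 12)(2 11 15 8 10 5)(3 14)(4 9)(6 13) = [7, 12, 11, 14, 9, 2, 13, 1, 10, 4, 5, 15, 0, 6, 3, 8]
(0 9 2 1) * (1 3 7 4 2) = (0 9 1)(2 3 7 4) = [9, 0, 3, 7, 2, 5, 6, 4, 8, 1]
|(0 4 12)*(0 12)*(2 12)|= |(0 4)(2 12)|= 2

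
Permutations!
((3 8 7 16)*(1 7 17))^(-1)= ((1 7 16 3 8 17))^(-1)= (1 17 8 3 16 7)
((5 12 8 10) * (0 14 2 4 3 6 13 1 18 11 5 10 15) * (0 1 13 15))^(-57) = (0 18 4 12 15 14 11 3 8 1 2 5 6)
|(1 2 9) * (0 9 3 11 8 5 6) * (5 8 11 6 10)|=|(11)(0 9 1 2 3 6)(5 10)|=6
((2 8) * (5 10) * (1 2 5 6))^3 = ((1 2 8 5 10 6))^3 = (1 5)(2 10)(6 8)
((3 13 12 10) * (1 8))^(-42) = ((1 8)(3 13 12 10))^(-42) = (3 12)(10 13)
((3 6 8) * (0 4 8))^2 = (0 8 6 4 3)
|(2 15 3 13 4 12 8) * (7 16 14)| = |(2 15 3 13 4 12 8)(7 16 14)| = 21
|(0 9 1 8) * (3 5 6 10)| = 4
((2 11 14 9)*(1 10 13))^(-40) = (14)(1 13 10)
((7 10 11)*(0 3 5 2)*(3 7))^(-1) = ((0 7 10 11 3 5 2))^(-1) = (0 2 5 3 11 10 7)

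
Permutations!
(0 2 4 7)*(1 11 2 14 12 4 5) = [14, 11, 5, 3, 7, 1, 6, 0, 8, 9, 10, 2, 4, 13, 12] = (0 14 12 4 7)(1 11 2 5)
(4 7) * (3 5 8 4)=[0, 1, 2, 5, 7, 8, 6, 3, 4]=(3 5 8 4 7)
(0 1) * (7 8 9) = (0 1)(7 8 9) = [1, 0, 2, 3, 4, 5, 6, 8, 9, 7]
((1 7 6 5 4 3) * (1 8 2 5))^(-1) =((1 7 6)(2 5 4 3 8))^(-1) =(1 6 7)(2 8 3 4 5)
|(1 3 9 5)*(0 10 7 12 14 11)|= |(0 10 7 12 14 11)(1 3 9 5)|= 12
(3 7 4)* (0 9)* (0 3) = [9, 1, 2, 7, 0, 5, 6, 4, 8, 3] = (0 9 3 7 4)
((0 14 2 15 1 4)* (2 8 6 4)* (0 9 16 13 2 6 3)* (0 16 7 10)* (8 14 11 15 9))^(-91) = ((0 11 15 1 6 4 8 3 16 13 2 9 7 10))^(-91) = (0 3)(1 2)(4 7)(6 9)(8 10)(11 16)(13 15)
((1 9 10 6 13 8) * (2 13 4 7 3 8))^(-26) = ((1 9 10 6 4 7 3 8)(2 13))^(-26) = (13)(1 3 4 10)(6 9 8 7)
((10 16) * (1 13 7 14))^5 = (1 13 7 14)(10 16)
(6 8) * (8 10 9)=(6 10 9 8)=[0, 1, 2, 3, 4, 5, 10, 7, 6, 8, 9]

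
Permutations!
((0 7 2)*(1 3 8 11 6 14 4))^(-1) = ((0 7 2)(1 3 8 11 6 14 4))^(-1) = (0 2 7)(1 4 14 6 11 8 3)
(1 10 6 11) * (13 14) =(1 10 6 11)(13 14) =[0, 10, 2, 3, 4, 5, 11, 7, 8, 9, 6, 1, 12, 14, 13]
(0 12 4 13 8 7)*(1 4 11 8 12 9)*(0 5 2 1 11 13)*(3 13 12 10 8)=[9, 4, 1, 13, 0, 2, 6, 5, 7, 11, 8, 3, 12, 10]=(0 9 11 3 13 10 8 7 5 2 1 4)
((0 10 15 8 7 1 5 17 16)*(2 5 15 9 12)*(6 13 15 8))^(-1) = (0 16 17 5 2 12 9 10)(1 7 8)(6 15 13) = ((0 10 9 12 2 5 17 16)(1 8 7)(6 13 15))^(-1)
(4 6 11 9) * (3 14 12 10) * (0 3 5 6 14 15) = (0 3 15)(4 14 12 10 5 6 11 9) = [3, 1, 2, 15, 14, 6, 11, 7, 8, 4, 5, 9, 10, 13, 12, 0]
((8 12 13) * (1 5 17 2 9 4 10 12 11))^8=(1 13 4 17 11 12 9 5 8 10 2)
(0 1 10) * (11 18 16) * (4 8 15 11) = (0 1 10)(4 8 15 11 18 16) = [1, 10, 2, 3, 8, 5, 6, 7, 15, 9, 0, 18, 12, 13, 14, 11, 4, 17, 16]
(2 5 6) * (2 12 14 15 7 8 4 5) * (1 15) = (1 15 7 8 4 5 6 12 14) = [0, 15, 2, 3, 5, 6, 12, 8, 4, 9, 10, 11, 14, 13, 1, 7]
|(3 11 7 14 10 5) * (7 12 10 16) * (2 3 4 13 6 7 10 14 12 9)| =|(2 3 11 9)(4 13 6 7 12 14 16 10 5)| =36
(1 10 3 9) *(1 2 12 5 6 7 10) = [0, 1, 12, 9, 4, 6, 7, 10, 8, 2, 3, 11, 5] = (2 12 5 6 7 10 3 9)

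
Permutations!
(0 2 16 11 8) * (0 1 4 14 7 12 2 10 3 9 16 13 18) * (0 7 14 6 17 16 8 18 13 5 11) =[10, 4, 5, 9, 6, 11, 17, 12, 1, 8, 3, 18, 2, 13, 14, 15, 0, 16, 7] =(0 10 3 9 8 1 4 6 17 16)(2 5 11 18 7 12)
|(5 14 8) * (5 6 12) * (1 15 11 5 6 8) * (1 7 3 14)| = 12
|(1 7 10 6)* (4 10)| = |(1 7 4 10 6)| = 5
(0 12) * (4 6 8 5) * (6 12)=(0 6 8 5 4 12)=[6, 1, 2, 3, 12, 4, 8, 7, 5, 9, 10, 11, 0]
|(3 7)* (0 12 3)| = |(0 12 3 7)| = 4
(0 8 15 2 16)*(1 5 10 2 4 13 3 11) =(0 8 15 4 13 3 11 1 5 10 2 16) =[8, 5, 16, 11, 13, 10, 6, 7, 15, 9, 2, 1, 12, 3, 14, 4, 0]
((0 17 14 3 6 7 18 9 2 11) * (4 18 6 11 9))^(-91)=((0 17 14 3 11)(2 9)(4 18)(6 7))^(-91)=(0 11 3 14 17)(2 9)(4 18)(6 7)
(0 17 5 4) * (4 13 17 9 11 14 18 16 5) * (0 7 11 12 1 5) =(0 9 12 1 5 13 17 4 7 11 14 18 16) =[9, 5, 2, 3, 7, 13, 6, 11, 8, 12, 10, 14, 1, 17, 18, 15, 0, 4, 16]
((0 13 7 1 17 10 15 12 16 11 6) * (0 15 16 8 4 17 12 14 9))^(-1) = (0 9 14 15 6 11 16 10 17 4 8 12 1 7 13)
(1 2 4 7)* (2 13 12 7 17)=[0, 13, 4, 3, 17, 5, 6, 1, 8, 9, 10, 11, 7, 12, 14, 15, 16, 2]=(1 13 12 7)(2 4 17)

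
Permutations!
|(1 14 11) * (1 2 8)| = 5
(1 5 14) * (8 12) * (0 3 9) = (0 3 9)(1 5 14)(8 12) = [3, 5, 2, 9, 4, 14, 6, 7, 12, 0, 10, 11, 8, 13, 1]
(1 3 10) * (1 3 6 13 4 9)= (1 6 13 4 9)(3 10)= [0, 6, 2, 10, 9, 5, 13, 7, 8, 1, 3, 11, 12, 4]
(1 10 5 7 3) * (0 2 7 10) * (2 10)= (0 10 5 2 7 3 1)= [10, 0, 7, 1, 4, 2, 6, 3, 8, 9, 5]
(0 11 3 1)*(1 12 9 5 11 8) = (0 8 1)(3 12 9 5 11) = [8, 0, 2, 12, 4, 11, 6, 7, 1, 5, 10, 3, 9]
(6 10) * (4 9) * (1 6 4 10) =(1 6)(4 9 10) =[0, 6, 2, 3, 9, 5, 1, 7, 8, 10, 4]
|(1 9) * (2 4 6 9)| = 5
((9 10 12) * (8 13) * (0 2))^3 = ((0 2)(8 13)(9 10 12))^3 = (0 2)(8 13)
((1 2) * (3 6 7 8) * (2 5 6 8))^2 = (8)(1 6 2 5 7)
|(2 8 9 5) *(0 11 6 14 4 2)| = |(0 11 6 14 4 2 8 9 5)| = 9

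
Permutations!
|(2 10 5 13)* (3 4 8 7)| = 4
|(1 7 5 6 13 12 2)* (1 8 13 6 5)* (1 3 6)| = |(1 7 3 6)(2 8 13 12)| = 4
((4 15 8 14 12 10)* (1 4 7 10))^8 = (1 15 14)(4 8 12)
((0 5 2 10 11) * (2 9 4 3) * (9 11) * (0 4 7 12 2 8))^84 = (2 12 7 9 10)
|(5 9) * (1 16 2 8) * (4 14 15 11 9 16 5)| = 5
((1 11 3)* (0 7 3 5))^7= (0 7 3 1 11 5)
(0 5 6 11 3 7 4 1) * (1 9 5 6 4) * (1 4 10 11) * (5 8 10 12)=(0 6 1)(3 7 4 9 8 10 11)(5 12)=[6, 0, 2, 7, 9, 12, 1, 4, 10, 8, 11, 3, 5]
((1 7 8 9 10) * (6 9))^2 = (1 8 9)(6 10 7)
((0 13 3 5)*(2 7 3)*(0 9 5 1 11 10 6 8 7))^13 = (0 13 2)(1 3 7 8 6 10 11)(5 9)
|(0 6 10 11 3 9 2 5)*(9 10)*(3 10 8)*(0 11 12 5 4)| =|(0 6 9 2 4)(3 8)(5 11 10 12)| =20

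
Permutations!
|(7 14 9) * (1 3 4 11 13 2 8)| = 21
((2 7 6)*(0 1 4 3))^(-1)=((0 1 4 3)(2 7 6))^(-1)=(0 3 4 1)(2 6 7)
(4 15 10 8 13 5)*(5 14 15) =(4 5)(8 13 14 15 10) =[0, 1, 2, 3, 5, 4, 6, 7, 13, 9, 8, 11, 12, 14, 15, 10]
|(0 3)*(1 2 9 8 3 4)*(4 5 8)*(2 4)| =|(0 5 8 3)(1 4)(2 9)| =4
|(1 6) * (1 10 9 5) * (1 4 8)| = |(1 6 10 9 5 4 8)| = 7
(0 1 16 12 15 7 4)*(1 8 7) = (0 8 7 4)(1 16 12 15) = [8, 16, 2, 3, 0, 5, 6, 4, 7, 9, 10, 11, 15, 13, 14, 1, 12]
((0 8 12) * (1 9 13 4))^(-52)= (13)(0 12 8)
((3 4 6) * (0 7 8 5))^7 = (0 5 8 7)(3 4 6)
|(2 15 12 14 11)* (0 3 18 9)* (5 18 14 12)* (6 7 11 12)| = |(0 3 14 12 6 7 11 2 15 5 18 9)| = 12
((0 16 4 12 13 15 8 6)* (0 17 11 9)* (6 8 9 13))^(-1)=(0 9 15 13 11 17 6 12 4 16)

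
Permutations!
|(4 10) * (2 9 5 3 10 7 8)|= 8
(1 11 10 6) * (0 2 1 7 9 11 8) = (0 2 1 8)(6 7 9 11 10) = [2, 8, 1, 3, 4, 5, 7, 9, 0, 11, 6, 10]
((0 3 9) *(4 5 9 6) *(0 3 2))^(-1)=(0 2)(3 9 5 4 6)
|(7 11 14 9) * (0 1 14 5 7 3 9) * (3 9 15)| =6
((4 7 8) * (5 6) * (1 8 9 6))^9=(1 4 9 5 8 7 6)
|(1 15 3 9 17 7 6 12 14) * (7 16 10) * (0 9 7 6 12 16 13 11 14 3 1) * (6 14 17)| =6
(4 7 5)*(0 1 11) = (0 1 11)(4 7 5) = [1, 11, 2, 3, 7, 4, 6, 5, 8, 9, 10, 0]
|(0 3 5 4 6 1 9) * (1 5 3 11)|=12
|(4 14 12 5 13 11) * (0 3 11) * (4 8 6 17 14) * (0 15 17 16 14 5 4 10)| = 20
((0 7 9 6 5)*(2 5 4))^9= (0 9 4 5 7 6 2)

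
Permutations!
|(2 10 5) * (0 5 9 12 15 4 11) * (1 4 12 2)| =30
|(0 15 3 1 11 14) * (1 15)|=|(0 1 11 14)(3 15)|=4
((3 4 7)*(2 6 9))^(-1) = (2 9 6)(3 7 4)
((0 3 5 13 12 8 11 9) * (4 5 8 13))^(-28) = ((0 3 8 11 9)(4 5)(12 13))^(-28) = (13)(0 8 9 3 11)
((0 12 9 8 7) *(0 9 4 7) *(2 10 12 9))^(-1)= ((0 9 8)(2 10 12 4 7))^(-1)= (0 8 9)(2 7 4 12 10)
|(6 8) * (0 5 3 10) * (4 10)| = 10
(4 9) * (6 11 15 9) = (4 6 11 15 9) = [0, 1, 2, 3, 6, 5, 11, 7, 8, 4, 10, 15, 12, 13, 14, 9]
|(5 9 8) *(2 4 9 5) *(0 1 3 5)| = |(0 1 3 5)(2 4 9 8)| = 4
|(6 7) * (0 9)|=|(0 9)(6 7)|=2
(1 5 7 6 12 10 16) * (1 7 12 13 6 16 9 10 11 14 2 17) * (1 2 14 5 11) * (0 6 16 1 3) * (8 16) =(0 6 13 8 16 7 1 11 5 12 3)(2 17)(9 10) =[6, 11, 17, 0, 4, 12, 13, 1, 16, 10, 9, 5, 3, 8, 14, 15, 7, 2]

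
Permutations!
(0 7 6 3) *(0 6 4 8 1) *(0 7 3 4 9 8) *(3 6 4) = (0 6 3 4)(1 7 9 8) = [6, 7, 2, 4, 0, 5, 3, 9, 1, 8]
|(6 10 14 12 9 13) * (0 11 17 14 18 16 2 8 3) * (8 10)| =|(0 11 17 14 12 9 13 6 8 3)(2 10 18 16)| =20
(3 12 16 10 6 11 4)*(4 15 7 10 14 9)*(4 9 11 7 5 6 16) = (3 12 4)(5 6 7 10 16 14 11 15) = [0, 1, 2, 12, 3, 6, 7, 10, 8, 9, 16, 15, 4, 13, 11, 5, 14]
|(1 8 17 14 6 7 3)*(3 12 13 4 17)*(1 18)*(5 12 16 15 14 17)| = |(1 8 3 18)(4 5 12 13)(6 7 16 15 14)| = 20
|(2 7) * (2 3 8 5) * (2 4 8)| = |(2 7 3)(4 8 5)| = 3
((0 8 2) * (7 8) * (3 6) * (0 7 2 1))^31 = ((0 2 7 8 1)(3 6))^31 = (0 2 7 8 1)(3 6)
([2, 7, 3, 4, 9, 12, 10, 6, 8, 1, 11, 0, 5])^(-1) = [11, 9, 0, 2, 3, 12, 7, 1, 8, 4, 6, 10, 5]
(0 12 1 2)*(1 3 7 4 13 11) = (0 12 3 7 4 13 11 1 2) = [12, 2, 0, 7, 13, 5, 6, 4, 8, 9, 10, 1, 3, 11]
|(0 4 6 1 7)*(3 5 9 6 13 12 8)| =11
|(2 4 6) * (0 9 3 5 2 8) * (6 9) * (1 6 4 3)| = |(0 4 9 1 6 8)(2 3 5)| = 6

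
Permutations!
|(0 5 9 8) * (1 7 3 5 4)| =8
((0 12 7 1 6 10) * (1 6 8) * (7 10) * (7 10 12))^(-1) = (12)(0 10 6 7)(1 8)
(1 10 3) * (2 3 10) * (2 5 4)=(10)(1 5 4 2 3)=[0, 5, 3, 1, 2, 4, 6, 7, 8, 9, 10]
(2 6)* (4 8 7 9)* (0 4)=(0 4 8 7 9)(2 6)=[4, 1, 6, 3, 8, 5, 2, 9, 7, 0]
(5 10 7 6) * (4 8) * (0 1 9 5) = (0 1 9 5 10 7 6)(4 8) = [1, 9, 2, 3, 8, 10, 0, 6, 4, 5, 7]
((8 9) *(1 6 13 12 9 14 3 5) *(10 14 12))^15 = (1 6 13 10 14 3 5)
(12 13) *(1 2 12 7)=(1 2 12 13 7)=[0, 2, 12, 3, 4, 5, 6, 1, 8, 9, 10, 11, 13, 7]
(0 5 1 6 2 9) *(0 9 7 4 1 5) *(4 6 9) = (1 9 4)(2 7 6) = [0, 9, 7, 3, 1, 5, 2, 6, 8, 4]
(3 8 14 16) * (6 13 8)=[0, 1, 2, 6, 4, 5, 13, 7, 14, 9, 10, 11, 12, 8, 16, 15, 3]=(3 6 13 8 14 16)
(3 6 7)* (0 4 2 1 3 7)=[4, 3, 1, 6, 2, 5, 0, 7]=(7)(0 4 2 1 3 6)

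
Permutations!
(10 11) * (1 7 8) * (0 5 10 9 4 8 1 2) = (0 5 10 11 9 4 8 2)(1 7) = [5, 7, 0, 3, 8, 10, 6, 1, 2, 4, 11, 9]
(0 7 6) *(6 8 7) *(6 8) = (0 8 7 6) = [8, 1, 2, 3, 4, 5, 0, 6, 7]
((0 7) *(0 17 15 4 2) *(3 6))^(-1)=((0 7 17 15 4 2)(3 6))^(-1)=(0 2 4 15 17 7)(3 6)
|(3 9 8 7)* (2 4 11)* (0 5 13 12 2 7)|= 11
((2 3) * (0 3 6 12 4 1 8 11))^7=(0 8 4 6 3 11 1 12 2)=((0 3 2 6 12 4 1 8 11))^7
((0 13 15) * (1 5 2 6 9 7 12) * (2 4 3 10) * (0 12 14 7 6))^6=((0 13 15 12 1 5 4 3 10 2)(6 9)(7 14))^6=(0 4 15 10 1)(2 5 13 3 12)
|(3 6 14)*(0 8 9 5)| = 12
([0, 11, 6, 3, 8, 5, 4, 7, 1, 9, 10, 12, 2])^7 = [0, 1, 2, 3, 4, 5, 6, 7, 8, 9, 10, 11, 12]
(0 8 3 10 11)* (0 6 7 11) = (0 8 3 10)(6 7 11) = [8, 1, 2, 10, 4, 5, 7, 11, 3, 9, 0, 6]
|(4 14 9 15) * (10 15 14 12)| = |(4 12 10 15)(9 14)| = 4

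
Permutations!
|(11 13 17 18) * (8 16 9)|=12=|(8 16 9)(11 13 17 18)|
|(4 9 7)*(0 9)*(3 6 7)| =|(0 9 3 6 7 4)| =6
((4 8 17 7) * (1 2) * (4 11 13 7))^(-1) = ((1 2)(4 8 17)(7 11 13))^(-1) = (1 2)(4 17 8)(7 13 11)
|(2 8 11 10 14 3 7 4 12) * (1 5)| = 18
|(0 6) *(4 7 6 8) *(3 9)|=|(0 8 4 7 6)(3 9)|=10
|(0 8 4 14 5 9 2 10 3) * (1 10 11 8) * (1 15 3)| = 42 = |(0 15 3)(1 10)(2 11 8 4 14 5 9)|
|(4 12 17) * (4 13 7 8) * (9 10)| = |(4 12 17 13 7 8)(9 10)| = 6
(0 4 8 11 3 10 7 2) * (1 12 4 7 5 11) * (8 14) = [7, 12, 0, 10, 14, 11, 6, 2, 1, 9, 5, 3, 4, 13, 8] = (0 7 2)(1 12 4 14 8)(3 10 5 11)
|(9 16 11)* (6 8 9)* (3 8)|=6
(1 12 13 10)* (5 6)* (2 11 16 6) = (1 12 13 10)(2 11 16 6 5) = [0, 12, 11, 3, 4, 2, 5, 7, 8, 9, 1, 16, 13, 10, 14, 15, 6]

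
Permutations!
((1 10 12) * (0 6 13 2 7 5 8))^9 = ((0 6 13 2 7 5 8)(1 10 12))^9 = (0 13 7 8 6 2 5)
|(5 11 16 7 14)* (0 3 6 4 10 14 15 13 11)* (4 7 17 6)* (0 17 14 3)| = |(3 4 10)(5 17 6 7 15 13 11 16 14)| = 9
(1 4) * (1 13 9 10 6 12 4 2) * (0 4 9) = [4, 2, 1, 3, 13, 5, 12, 7, 8, 10, 6, 11, 9, 0] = (0 4 13)(1 2)(6 12 9 10)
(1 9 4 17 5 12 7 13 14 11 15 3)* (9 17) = (1 17 5 12 7 13 14 11 15 3)(4 9) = [0, 17, 2, 1, 9, 12, 6, 13, 8, 4, 10, 15, 7, 14, 11, 3, 16, 5]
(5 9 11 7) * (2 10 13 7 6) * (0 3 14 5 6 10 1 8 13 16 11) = (0 3 14 5 9)(1 8 13 7 6 2)(10 16 11) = [3, 8, 1, 14, 4, 9, 2, 6, 13, 0, 16, 10, 12, 7, 5, 15, 11]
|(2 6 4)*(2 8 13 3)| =|(2 6 4 8 13 3)| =6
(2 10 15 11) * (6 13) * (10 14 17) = [0, 1, 14, 3, 4, 5, 13, 7, 8, 9, 15, 2, 12, 6, 17, 11, 16, 10] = (2 14 17 10 15 11)(6 13)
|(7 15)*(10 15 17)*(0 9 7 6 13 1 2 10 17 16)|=|(17)(0 9 7 16)(1 2 10 15 6 13)|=12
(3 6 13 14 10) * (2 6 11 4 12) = [0, 1, 6, 11, 12, 5, 13, 7, 8, 9, 3, 4, 2, 14, 10] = (2 6 13 14 10 3 11 4 12)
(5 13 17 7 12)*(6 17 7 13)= [0, 1, 2, 3, 4, 6, 17, 12, 8, 9, 10, 11, 5, 7, 14, 15, 16, 13]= (5 6 17 13 7 12)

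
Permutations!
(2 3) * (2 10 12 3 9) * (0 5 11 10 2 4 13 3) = (0 5 11 10 12)(2 9 4 13 3) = [5, 1, 9, 2, 13, 11, 6, 7, 8, 4, 12, 10, 0, 3]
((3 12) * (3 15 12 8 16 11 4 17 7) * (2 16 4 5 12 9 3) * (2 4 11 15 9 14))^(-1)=(2 14 15 16)(3 9 12 5 11 8)(4 7 17)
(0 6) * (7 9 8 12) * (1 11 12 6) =(0 1 11 12 7 9 8 6) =[1, 11, 2, 3, 4, 5, 0, 9, 6, 8, 10, 12, 7]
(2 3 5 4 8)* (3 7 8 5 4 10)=(2 7 8)(3 4 5 10)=[0, 1, 7, 4, 5, 10, 6, 8, 2, 9, 3]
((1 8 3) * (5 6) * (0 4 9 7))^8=((0 4 9 7)(1 8 3)(5 6))^8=(9)(1 3 8)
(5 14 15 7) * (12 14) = (5 12 14 15 7) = [0, 1, 2, 3, 4, 12, 6, 5, 8, 9, 10, 11, 14, 13, 15, 7]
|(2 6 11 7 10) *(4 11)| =6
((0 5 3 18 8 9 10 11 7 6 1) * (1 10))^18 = (0 8 5 9 3 1 18)(6 11)(7 10)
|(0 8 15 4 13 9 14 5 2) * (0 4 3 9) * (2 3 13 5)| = 12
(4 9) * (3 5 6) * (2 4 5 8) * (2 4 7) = [0, 1, 7, 8, 9, 6, 3, 2, 4, 5] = (2 7)(3 8 4 9 5 6)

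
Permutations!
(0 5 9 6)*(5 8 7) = (0 8 7 5 9 6) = [8, 1, 2, 3, 4, 9, 0, 5, 7, 6]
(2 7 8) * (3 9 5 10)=(2 7 8)(3 9 5 10)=[0, 1, 7, 9, 4, 10, 6, 8, 2, 5, 3]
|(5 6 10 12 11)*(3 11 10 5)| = 2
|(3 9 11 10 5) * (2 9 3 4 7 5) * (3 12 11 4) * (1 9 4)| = 8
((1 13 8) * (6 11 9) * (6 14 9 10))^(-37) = (1 8 13)(6 10 11)(9 14)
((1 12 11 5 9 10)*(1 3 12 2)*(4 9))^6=((1 2)(3 12 11 5 4 9 10))^6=(3 10 9 4 5 11 12)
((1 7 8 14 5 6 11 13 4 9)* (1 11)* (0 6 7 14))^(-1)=(0 8 7 5 14 1 6)(4 13 11 9)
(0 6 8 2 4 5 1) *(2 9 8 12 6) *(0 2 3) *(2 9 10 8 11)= [3, 9, 4, 0, 5, 1, 12, 7, 10, 11, 8, 2, 6]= (0 3)(1 9 11 2 4 5)(6 12)(8 10)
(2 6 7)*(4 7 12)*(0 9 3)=(0 9 3)(2 6 12 4 7)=[9, 1, 6, 0, 7, 5, 12, 2, 8, 3, 10, 11, 4]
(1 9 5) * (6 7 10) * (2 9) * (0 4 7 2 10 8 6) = (0 4 7 8 6 2 9 5 1 10) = [4, 10, 9, 3, 7, 1, 2, 8, 6, 5, 0]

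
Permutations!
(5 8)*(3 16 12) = (3 16 12)(5 8) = [0, 1, 2, 16, 4, 8, 6, 7, 5, 9, 10, 11, 3, 13, 14, 15, 12]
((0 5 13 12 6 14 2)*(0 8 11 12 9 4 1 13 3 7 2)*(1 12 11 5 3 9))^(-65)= (0 3 7 2 8 5 9 4 12 6 14)(1 13)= ((0 3 7 2 8 5 9 4 12 6 14)(1 13))^(-65)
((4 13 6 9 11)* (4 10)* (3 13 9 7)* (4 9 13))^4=(3 7 6 13 4)(9 11 10)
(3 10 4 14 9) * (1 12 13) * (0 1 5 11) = [1, 12, 2, 10, 14, 11, 6, 7, 8, 3, 4, 0, 13, 5, 9] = (0 1 12 13 5 11)(3 10 4 14 9)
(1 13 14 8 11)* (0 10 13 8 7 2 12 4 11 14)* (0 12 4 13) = (0 10)(1 8 14 7 2 4 11)(12 13) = [10, 8, 4, 3, 11, 5, 6, 2, 14, 9, 0, 1, 13, 12, 7]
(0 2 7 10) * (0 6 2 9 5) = [9, 1, 7, 3, 4, 0, 2, 10, 8, 5, 6] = (0 9 5)(2 7 10 6)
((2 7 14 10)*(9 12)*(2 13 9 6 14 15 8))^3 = ((2 7 15 8)(6 14 10 13 9 12))^3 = (2 8 15 7)(6 13)(9 14)(10 12)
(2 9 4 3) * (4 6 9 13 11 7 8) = (2 13 11 7 8 4 3)(6 9) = [0, 1, 13, 2, 3, 5, 9, 8, 4, 6, 10, 7, 12, 11]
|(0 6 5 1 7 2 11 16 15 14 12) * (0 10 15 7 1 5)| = 4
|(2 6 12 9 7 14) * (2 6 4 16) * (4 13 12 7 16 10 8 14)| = 30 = |(2 13 12 9 16)(4 10 8 14 6 7)|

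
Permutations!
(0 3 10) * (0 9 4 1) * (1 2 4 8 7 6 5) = (0 3 10 9 8 7 6 5 1)(2 4) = [3, 0, 4, 10, 2, 1, 5, 6, 7, 8, 9]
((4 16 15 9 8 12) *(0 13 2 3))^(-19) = ((0 13 2 3)(4 16 15 9 8 12))^(-19) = (0 13 2 3)(4 12 8 9 15 16)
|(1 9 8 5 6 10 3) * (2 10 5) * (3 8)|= 6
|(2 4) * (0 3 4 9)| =5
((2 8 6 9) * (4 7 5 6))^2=(2 4 5 9 8 7 6)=((2 8 4 7 5 6 9))^2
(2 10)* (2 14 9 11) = (2 10 14 9 11) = [0, 1, 10, 3, 4, 5, 6, 7, 8, 11, 14, 2, 12, 13, 9]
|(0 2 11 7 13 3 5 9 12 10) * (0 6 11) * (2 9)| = |(0 9 12 10 6 11 7 13 3 5 2)| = 11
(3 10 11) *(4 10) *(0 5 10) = (0 5 10 11 3 4) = [5, 1, 2, 4, 0, 10, 6, 7, 8, 9, 11, 3]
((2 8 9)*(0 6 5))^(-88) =(0 5 6)(2 9 8)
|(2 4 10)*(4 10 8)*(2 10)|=|(10)(4 8)|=2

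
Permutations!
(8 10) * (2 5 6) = (2 5 6)(8 10) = [0, 1, 5, 3, 4, 6, 2, 7, 10, 9, 8]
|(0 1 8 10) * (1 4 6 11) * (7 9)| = |(0 4 6 11 1 8 10)(7 9)| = 14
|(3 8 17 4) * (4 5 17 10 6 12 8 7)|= 12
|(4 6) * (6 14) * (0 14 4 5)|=4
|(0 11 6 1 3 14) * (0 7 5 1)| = |(0 11 6)(1 3 14 7 5)| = 15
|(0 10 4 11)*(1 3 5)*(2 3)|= |(0 10 4 11)(1 2 3 5)|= 4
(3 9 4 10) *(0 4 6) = [4, 1, 2, 9, 10, 5, 0, 7, 8, 6, 3] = (0 4 10 3 9 6)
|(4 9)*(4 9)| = |(9)| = 1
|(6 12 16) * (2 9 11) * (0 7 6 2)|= |(0 7 6 12 16 2 9 11)|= 8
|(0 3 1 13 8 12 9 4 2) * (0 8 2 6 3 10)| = 18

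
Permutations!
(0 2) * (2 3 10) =[3, 1, 0, 10, 4, 5, 6, 7, 8, 9, 2] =(0 3 10 2)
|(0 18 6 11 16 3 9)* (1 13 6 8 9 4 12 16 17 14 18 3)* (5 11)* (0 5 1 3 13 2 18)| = 12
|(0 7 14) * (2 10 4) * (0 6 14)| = |(0 7)(2 10 4)(6 14)| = 6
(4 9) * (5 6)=(4 9)(5 6)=[0, 1, 2, 3, 9, 6, 5, 7, 8, 4]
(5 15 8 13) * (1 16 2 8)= (1 16 2 8 13 5 15)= [0, 16, 8, 3, 4, 15, 6, 7, 13, 9, 10, 11, 12, 5, 14, 1, 2]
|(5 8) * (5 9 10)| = 4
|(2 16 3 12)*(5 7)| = 4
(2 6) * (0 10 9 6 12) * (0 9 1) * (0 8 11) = (0 10 1 8 11)(2 12 9 6) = [10, 8, 12, 3, 4, 5, 2, 7, 11, 6, 1, 0, 9]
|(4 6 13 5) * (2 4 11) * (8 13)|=|(2 4 6 8 13 5 11)|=7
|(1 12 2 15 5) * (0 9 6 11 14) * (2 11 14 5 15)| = |(15)(0 9 6 14)(1 12 11 5)| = 4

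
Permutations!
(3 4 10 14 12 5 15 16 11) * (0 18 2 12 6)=(0 18 2 12 5 15 16 11 3 4 10 14 6)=[18, 1, 12, 4, 10, 15, 0, 7, 8, 9, 14, 3, 5, 13, 6, 16, 11, 17, 2]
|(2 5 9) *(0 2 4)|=|(0 2 5 9 4)|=5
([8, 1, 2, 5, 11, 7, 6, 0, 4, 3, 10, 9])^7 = (0 7 5 3 9 11 4 8)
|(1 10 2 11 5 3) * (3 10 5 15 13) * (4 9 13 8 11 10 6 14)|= 24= |(1 5 6 14 4 9 13 3)(2 10)(8 11 15)|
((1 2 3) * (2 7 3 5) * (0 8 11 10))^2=(0 11)(1 3 7)(8 10)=((0 8 11 10)(1 7 3)(2 5))^2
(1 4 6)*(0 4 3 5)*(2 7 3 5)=[4, 5, 7, 2, 6, 0, 1, 3]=(0 4 6 1 5)(2 7 3)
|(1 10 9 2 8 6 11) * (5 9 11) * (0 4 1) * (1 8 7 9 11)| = 6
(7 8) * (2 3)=(2 3)(7 8)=[0, 1, 3, 2, 4, 5, 6, 8, 7]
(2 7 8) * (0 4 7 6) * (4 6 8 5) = (0 6)(2 8)(4 7 5) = [6, 1, 8, 3, 7, 4, 0, 5, 2]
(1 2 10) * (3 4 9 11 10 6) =(1 2 6 3 4 9 11 10) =[0, 2, 6, 4, 9, 5, 3, 7, 8, 11, 1, 10]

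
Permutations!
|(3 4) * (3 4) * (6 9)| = |(6 9)| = 2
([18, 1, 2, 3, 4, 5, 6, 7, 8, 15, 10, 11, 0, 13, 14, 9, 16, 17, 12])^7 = [18, 1, 2, 3, 4, 5, 6, 7, 8, 15, 10, 11, 0, 13, 14, 9, 16, 17, 12]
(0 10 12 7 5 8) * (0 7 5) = (0 10 12 5 8 7) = [10, 1, 2, 3, 4, 8, 6, 0, 7, 9, 12, 11, 5]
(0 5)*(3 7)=[5, 1, 2, 7, 4, 0, 6, 3]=(0 5)(3 7)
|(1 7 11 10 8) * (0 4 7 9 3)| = 9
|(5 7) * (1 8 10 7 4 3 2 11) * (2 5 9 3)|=10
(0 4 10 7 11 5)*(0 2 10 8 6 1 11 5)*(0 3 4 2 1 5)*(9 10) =(0 2 9 10 7)(1 11 3 4 8 6 5) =[2, 11, 9, 4, 8, 1, 5, 0, 6, 10, 7, 3]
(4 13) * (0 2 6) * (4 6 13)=(0 2 13 6)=[2, 1, 13, 3, 4, 5, 0, 7, 8, 9, 10, 11, 12, 6]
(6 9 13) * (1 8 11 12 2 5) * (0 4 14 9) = (0 4 14 9 13 6)(1 8 11 12 2 5) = [4, 8, 5, 3, 14, 1, 0, 7, 11, 13, 10, 12, 2, 6, 9]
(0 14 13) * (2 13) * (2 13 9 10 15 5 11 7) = [14, 1, 9, 3, 4, 11, 6, 2, 8, 10, 15, 7, 12, 0, 13, 5] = (0 14 13)(2 9 10 15 5 11 7)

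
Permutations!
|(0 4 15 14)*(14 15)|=3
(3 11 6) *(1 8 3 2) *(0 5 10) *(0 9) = (0 5 10 9)(1 8 3 11 6 2) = [5, 8, 1, 11, 4, 10, 2, 7, 3, 0, 9, 6]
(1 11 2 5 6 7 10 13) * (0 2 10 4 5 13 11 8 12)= [2, 8, 13, 3, 5, 6, 7, 4, 12, 9, 11, 10, 0, 1]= (0 2 13 1 8 12)(4 5 6 7)(10 11)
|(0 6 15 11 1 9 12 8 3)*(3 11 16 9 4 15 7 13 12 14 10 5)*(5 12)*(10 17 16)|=84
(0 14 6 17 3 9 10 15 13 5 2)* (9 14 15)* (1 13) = (0 15 1 13 5 2)(3 14 6 17)(9 10) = [15, 13, 0, 14, 4, 2, 17, 7, 8, 10, 9, 11, 12, 5, 6, 1, 16, 3]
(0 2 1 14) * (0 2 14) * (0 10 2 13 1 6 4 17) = [14, 10, 6, 3, 17, 5, 4, 7, 8, 9, 2, 11, 12, 1, 13, 15, 16, 0] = (0 14 13 1 10 2 6 4 17)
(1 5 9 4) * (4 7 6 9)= (1 5 4)(6 9 7)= [0, 5, 2, 3, 1, 4, 9, 6, 8, 7]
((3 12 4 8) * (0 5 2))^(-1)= (0 2 5)(3 8 4 12)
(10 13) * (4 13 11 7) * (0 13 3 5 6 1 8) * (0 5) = (0 13 10 11 7 4 3)(1 8 5 6) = [13, 8, 2, 0, 3, 6, 1, 4, 5, 9, 11, 7, 12, 10]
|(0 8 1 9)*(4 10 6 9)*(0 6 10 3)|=|(10)(0 8 1 4 3)(6 9)|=10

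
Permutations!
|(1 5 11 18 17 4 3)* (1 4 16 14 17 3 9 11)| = |(1 5)(3 4 9 11 18)(14 17 16)| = 30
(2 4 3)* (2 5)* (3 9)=(2 4 9 3 5)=[0, 1, 4, 5, 9, 2, 6, 7, 8, 3]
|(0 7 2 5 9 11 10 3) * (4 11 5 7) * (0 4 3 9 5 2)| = 8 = |(0 3 4 11 10 9 2 7)|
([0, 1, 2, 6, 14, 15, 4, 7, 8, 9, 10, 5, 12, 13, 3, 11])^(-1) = (3 14 4 6)(5 11 15)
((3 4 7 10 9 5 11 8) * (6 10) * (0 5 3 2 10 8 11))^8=(11)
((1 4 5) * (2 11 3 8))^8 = ((1 4 5)(2 11 3 8))^8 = (11)(1 5 4)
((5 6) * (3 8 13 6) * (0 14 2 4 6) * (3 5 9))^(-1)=(0 13 8 3 9 6 4 2 14)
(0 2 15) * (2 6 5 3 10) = [6, 1, 15, 10, 4, 3, 5, 7, 8, 9, 2, 11, 12, 13, 14, 0] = (0 6 5 3 10 2 15)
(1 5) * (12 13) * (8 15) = (1 5)(8 15)(12 13) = [0, 5, 2, 3, 4, 1, 6, 7, 15, 9, 10, 11, 13, 12, 14, 8]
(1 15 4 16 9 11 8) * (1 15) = [0, 1, 2, 3, 16, 5, 6, 7, 15, 11, 10, 8, 12, 13, 14, 4, 9] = (4 16 9 11 8 15)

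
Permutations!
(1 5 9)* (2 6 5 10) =(1 10 2 6 5 9) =[0, 10, 6, 3, 4, 9, 5, 7, 8, 1, 2]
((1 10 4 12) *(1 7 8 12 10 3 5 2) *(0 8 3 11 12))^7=((0 8)(1 11 12 7 3 5 2)(4 10))^7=(12)(0 8)(4 10)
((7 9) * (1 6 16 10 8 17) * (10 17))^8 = (17)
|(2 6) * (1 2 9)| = |(1 2 6 9)| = 4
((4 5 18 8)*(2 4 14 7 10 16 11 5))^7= ((2 4)(5 18 8 14 7 10 16 11))^7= (2 4)(5 11 16 10 7 14 8 18)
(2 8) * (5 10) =(2 8)(5 10) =[0, 1, 8, 3, 4, 10, 6, 7, 2, 9, 5]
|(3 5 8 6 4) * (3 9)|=|(3 5 8 6 4 9)|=6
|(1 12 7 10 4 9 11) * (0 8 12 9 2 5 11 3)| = 12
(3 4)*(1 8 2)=(1 8 2)(3 4)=[0, 8, 1, 4, 3, 5, 6, 7, 2]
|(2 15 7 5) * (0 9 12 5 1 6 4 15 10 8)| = |(0 9 12 5 2 10 8)(1 6 4 15 7)| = 35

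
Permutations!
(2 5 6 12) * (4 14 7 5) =[0, 1, 4, 3, 14, 6, 12, 5, 8, 9, 10, 11, 2, 13, 7] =(2 4 14 7 5 6 12)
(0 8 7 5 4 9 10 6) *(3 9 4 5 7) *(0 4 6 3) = [8, 1, 2, 9, 6, 5, 4, 7, 0, 10, 3] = (0 8)(3 9 10)(4 6)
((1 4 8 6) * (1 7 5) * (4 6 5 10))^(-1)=((1 6 7 10 4 8 5))^(-1)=(1 5 8 4 10 7 6)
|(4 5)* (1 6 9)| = 6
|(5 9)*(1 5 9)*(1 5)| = 1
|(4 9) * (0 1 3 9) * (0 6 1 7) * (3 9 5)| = 4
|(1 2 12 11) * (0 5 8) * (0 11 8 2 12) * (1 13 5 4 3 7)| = 11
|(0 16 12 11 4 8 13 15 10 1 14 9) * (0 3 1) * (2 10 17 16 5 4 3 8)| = |(0 5 4 2 10)(1 14 9 8 13 15 17 16 12 11 3)| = 55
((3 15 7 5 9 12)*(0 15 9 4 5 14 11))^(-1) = (0 11 14 7 15)(3 12 9)(4 5)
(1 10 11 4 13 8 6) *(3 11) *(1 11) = (1 10 3)(4 13 8 6 11) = [0, 10, 2, 1, 13, 5, 11, 7, 6, 9, 3, 4, 12, 8]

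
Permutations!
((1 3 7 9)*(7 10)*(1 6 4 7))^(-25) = ((1 3 10)(4 7 9 6))^(-25) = (1 10 3)(4 6 9 7)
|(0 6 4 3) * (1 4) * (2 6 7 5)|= 8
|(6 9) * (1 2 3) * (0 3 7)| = 10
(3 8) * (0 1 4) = (0 1 4)(3 8) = [1, 4, 2, 8, 0, 5, 6, 7, 3]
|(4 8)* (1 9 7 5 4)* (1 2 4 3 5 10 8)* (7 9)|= |(1 7 10 8 2 4)(3 5)|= 6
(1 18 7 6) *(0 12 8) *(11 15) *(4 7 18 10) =(18)(0 12 8)(1 10 4 7 6)(11 15) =[12, 10, 2, 3, 7, 5, 1, 6, 0, 9, 4, 15, 8, 13, 14, 11, 16, 17, 18]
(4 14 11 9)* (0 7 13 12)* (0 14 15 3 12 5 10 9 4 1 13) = (0 7)(1 13 5 10 9)(3 12 14 11 4 15) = [7, 13, 2, 12, 15, 10, 6, 0, 8, 1, 9, 4, 14, 5, 11, 3]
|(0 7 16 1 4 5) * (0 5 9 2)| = 7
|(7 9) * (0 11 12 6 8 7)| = 7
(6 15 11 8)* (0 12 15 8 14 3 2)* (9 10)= (0 12 15 11 14 3 2)(6 8)(9 10)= [12, 1, 0, 2, 4, 5, 8, 7, 6, 10, 9, 14, 15, 13, 3, 11]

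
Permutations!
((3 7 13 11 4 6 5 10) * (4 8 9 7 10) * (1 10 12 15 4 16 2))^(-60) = ((1 10 3 12 15 4 6 5 16 2)(7 13 11 8 9))^(-60) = (16)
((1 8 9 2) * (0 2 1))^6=((0 2)(1 8 9))^6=(9)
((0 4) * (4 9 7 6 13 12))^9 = (0 7 13 4 9 6 12)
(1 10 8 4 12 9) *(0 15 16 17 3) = (0 15 16 17 3)(1 10 8 4 12 9) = [15, 10, 2, 0, 12, 5, 6, 7, 4, 1, 8, 11, 9, 13, 14, 16, 17, 3]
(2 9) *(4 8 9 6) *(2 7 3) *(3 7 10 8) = (2 6 4 3)(8 9 10) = [0, 1, 6, 2, 3, 5, 4, 7, 9, 10, 8]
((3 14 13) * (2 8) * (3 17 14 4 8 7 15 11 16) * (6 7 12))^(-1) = ((2 12 6 7 15 11 16 3 4 8)(13 17 14))^(-1) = (2 8 4 3 16 11 15 7 6 12)(13 14 17)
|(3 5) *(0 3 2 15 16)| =|(0 3 5 2 15 16)| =6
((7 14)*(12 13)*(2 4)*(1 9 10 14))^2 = (1 10 7 9 14)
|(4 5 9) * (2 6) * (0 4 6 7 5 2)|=|(0 4 2 7 5 9 6)|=7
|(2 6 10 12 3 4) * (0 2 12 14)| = 15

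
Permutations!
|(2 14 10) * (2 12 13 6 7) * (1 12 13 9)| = 6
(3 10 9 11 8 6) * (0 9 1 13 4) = (0 9 11 8 6 3 10 1 13 4) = [9, 13, 2, 10, 0, 5, 3, 7, 6, 11, 1, 8, 12, 4]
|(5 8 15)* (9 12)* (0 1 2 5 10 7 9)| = |(0 1 2 5 8 15 10 7 9 12)| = 10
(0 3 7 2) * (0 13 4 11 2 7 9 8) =(0 3 9 8)(2 13 4 11) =[3, 1, 13, 9, 11, 5, 6, 7, 0, 8, 10, 2, 12, 4]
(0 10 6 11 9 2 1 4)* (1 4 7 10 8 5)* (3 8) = (0 3 8 5 1 7 10 6 11 9 2 4) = [3, 7, 4, 8, 0, 1, 11, 10, 5, 2, 6, 9]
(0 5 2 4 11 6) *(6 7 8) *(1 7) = [5, 7, 4, 3, 11, 2, 0, 8, 6, 9, 10, 1] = (0 5 2 4 11 1 7 8 6)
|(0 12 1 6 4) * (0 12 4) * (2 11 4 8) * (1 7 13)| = 10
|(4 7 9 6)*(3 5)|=|(3 5)(4 7 9 6)|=4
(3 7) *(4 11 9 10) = (3 7)(4 11 9 10) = [0, 1, 2, 7, 11, 5, 6, 3, 8, 10, 4, 9]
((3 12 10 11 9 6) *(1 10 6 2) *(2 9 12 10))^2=(3 11 6 10 12)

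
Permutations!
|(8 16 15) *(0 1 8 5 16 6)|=|(0 1 8 6)(5 16 15)|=12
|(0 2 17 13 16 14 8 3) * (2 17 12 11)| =21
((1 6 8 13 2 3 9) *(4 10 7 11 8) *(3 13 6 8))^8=(13)(1 9 3 11 7 10 4 6 8)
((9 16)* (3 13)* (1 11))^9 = (1 11)(3 13)(9 16)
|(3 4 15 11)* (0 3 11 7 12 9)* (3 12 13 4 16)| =12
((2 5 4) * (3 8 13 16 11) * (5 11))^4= (2 13)(3 5)(4 8)(11 16)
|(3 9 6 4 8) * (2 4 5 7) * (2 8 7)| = 8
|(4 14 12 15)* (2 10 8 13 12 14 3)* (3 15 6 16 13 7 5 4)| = 8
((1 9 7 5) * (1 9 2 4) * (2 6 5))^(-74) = ((1 6 5 9 7 2 4))^(-74) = (1 9 4 5 2 6 7)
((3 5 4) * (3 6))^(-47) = (3 5 4 6) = ((3 5 4 6))^(-47)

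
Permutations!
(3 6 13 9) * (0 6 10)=(0 6 13 9 3 10)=[6, 1, 2, 10, 4, 5, 13, 7, 8, 3, 0, 11, 12, 9]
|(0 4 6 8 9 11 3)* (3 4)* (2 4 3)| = |(0 2 4 6 8 9 11 3)| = 8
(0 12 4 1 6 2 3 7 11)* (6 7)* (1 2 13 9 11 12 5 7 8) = [5, 8, 3, 6, 2, 7, 13, 12, 1, 11, 10, 0, 4, 9] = (0 5 7 12 4 2 3 6 13 9 11)(1 8)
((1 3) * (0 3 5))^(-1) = ((0 3 1 5))^(-1) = (0 5 1 3)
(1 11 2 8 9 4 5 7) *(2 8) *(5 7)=(1 11 8 9 4 7)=[0, 11, 2, 3, 7, 5, 6, 1, 9, 4, 10, 8]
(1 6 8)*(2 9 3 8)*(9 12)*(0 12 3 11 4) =(0 12 9 11 4)(1 6 2 3 8) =[12, 6, 3, 8, 0, 5, 2, 7, 1, 11, 10, 4, 9]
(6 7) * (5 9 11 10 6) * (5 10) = (5 9 11)(6 7 10) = [0, 1, 2, 3, 4, 9, 7, 10, 8, 11, 6, 5]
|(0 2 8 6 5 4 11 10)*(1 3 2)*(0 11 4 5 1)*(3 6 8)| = |(1 6)(2 3)(10 11)| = 2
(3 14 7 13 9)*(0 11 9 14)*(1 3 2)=(0 11 9 2 1 3)(7 13 14)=[11, 3, 1, 0, 4, 5, 6, 13, 8, 2, 10, 9, 12, 14, 7]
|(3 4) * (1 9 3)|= |(1 9 3 4)|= 4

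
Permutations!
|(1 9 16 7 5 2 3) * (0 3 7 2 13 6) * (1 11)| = 11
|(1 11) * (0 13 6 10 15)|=|(0 13 6 10 15)(1 11)|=10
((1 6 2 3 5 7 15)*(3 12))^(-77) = (1 12 7 6 3 15 2 5)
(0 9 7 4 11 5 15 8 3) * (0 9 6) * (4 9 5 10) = (0 6)(3 5 15 8)(4 11 10)(7 9) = [6, 1, 2, 5, 11, 15, 0, 9, 3, 7, 4, 10, 12, 13, 14, 8]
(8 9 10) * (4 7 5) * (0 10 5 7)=(0 10 8 9 5 4)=[10, 1, 2, 3, 0, 4, 6, 7, 9, 5, 8]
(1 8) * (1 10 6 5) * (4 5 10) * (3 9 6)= (1 8 4 5)(3 9 6 10)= [0, 8, 2, 9, 5, 1, 10, 7, 4, 6, 3]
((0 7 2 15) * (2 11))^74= (0 15 2 11 7)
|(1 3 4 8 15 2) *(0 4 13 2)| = 4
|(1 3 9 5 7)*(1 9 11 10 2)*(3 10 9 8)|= |(1 10 2)(3 11 9 5 7 8)|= 6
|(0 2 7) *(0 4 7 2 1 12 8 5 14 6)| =|(0 1 12 8 5 14 6)(4 7)| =14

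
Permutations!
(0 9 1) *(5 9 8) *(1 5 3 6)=(0 8 3 6 1)(5 9)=[8, 0, 2, 6, 4, 9, 1, 7, 3, 5]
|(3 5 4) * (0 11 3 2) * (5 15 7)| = |(0 11 3 15 7 5 4 2)| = 8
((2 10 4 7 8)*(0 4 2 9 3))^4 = (10)(0 9 7)(3 8 4)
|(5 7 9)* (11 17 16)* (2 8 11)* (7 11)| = 8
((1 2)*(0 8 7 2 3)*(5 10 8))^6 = ((0 5 10 8 7 2 1 3))^6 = (0 1 7 10)(2 8 5 3)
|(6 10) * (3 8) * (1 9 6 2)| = 10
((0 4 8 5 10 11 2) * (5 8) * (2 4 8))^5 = (0 2 8)(4 5 10 11)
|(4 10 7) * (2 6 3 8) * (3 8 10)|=|(2 6 8)(3 10 7 4)|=12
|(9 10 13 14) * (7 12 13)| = 6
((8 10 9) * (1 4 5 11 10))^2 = ((1 4 5 11 10 9 8))^2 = (1 5 10 8 4 11 9)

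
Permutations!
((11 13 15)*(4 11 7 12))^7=(4 11 13 15 7 12)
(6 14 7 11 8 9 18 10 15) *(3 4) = (3 4)(6 14 7 11 8 9 18 10 15) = [0, 1, 2, 4, 3, 5, 14, 11, 9, 18, 15, 8, 12, 13, 7, 6, 16, 17, 10]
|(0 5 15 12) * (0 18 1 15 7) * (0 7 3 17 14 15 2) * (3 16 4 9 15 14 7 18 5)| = |(0 3 17 7 18 1 2)(4 9 15 12 5 16)| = 42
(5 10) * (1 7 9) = (1 7 9)(5 10) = [0, 7, 2, 3, 4, 10, 6, 9, 8, 1, 5]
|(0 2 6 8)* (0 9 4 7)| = |(0 2 6 8 9 4 7)| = 7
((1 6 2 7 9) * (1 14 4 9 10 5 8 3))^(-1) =(1 3 8 5 10 7 2 6)(4 14 9)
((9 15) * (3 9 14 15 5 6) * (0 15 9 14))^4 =((0 15)(3 14 9 5 6))^4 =(15)(3 6 5 9 14)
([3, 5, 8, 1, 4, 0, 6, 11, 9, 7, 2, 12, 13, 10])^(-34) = [1, 0, 13, 5, 4, 3, 6, 8, 10, 2, 12, 9, 7, 11]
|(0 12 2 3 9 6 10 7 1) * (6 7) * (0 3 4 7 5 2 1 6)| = 11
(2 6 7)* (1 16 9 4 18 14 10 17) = (1 16 9 4 18 14 10 17)(2 6 7) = [0, 16, 6, 3, 18, 5, 7, 2, 8, 4, 17, 11, 12, 13, 10, 15, 9, 1, 14]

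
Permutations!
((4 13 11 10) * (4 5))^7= (4 11 5 13 10)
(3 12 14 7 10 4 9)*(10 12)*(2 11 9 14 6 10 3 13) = [0, 1, 11, 3, 14, 5, 10, 12, 8, 13, 4, 9, 6, 2, 7] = (2 11 9 13)(4 14 7 12 6 10)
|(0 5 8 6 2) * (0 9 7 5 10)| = 6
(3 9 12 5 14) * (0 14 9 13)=[14, 1, 2, 13, 4, 9, 6, 7, 8, 12, 10, 11, 5, 0, 3]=(0 14 3 13)(5 9 12)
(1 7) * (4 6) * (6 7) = (1 6 4 7) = [0, 6, 2, 3, 7, 5, 4, 1]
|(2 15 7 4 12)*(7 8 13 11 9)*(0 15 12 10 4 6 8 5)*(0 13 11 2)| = 30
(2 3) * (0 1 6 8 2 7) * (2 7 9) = [1, 6, 3, 9, 4, 5, 8, 0, 7, 2] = (0 1 6 8 7)(2 3 9)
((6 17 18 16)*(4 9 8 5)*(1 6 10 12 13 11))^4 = (1 16 11 18 13 17 12 6 10)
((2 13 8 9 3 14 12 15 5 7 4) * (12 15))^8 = ((2 13 8 9 3 14 15 5 7 4))^8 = (2 7 15 3 8)(4 5 14 9 13)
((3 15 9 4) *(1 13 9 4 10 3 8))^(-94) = (1 9 3 4)(8 13 10 15)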